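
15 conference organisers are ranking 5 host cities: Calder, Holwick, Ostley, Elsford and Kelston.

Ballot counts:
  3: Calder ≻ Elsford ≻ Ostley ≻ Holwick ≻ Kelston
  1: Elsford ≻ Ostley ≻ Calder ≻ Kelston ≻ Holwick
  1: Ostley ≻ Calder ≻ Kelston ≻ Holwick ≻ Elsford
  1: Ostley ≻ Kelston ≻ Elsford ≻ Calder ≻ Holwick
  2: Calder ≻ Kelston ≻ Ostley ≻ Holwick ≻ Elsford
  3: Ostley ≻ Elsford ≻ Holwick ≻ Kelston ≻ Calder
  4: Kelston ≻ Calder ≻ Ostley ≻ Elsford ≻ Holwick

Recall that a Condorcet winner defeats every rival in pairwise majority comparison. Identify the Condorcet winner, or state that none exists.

none

Pairwise majorities:
Calder–Holwick: Calder 12–3.
Calder vs Ostley: Calder, 9–6.
Calder vs Elsford: Calder, 10–5.
Calder vs Kelston: Kelston, 8–7.
Holwick vs Ostley: Ostley wins 15–0.
Holwick–Elsford: Elsford 12–3.
Holwick vs Kelston: Kelston wins 9–6.
Ostley vs Elsford: Ostley wins 11–4.
Ostley–Kelston: Ostley 9–6.
Elsford vs Kelston: Kelston wins 8–7.
Each city drops at least one matchup (Calder loses to Kelston; Holwick loses to Calder; Ostley loses to Calder; Elsford loses to Calder; Kelston loses to Ostley); the cycle Calder → Ostley → Kelston → Calder rules out a Condorcet winner.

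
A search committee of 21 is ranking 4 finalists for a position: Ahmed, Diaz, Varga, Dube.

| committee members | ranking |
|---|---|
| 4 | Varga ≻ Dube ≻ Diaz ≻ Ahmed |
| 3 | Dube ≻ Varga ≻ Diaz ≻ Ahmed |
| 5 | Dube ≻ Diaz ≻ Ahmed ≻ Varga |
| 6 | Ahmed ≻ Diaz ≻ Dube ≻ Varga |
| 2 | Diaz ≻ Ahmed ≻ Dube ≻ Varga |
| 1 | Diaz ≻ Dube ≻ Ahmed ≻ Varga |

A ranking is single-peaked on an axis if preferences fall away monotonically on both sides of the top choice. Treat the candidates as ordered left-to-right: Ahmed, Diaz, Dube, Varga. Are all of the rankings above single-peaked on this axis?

yes

Axis positions: Ahmed=1, Diaz=2, Dube=3, Varga=4.
Bloc 1 (peak Varga at position 4): ranking walks positions 4-3-2-1, expanding outward from the peak — single-peaked.
Bloc 2 (peak Dube at position 3): ranking walks positions 3-4-2-1, expanding outward from the peak — single-peaked.
Bloc 3 (peak Dube at position 3): ranking walks positions 3-2-1-4, expanding outward from the peak — single-peaked.
Bloc 4 (peak Ahmed at position 1): ranking walks positions 1-2-3-4, expanding outward from the peak — single-peaked.
Bloc 5 (peak Diaz at position 2): ranking walks positions 2-1-3-4, expanding outward from the peak — single-peaked.
Bloc 6 (peak Diaz at position 2): ranking walks positions 2-3-1-4, expanding outward from the peak — single-peaked.
Every ranking is single-peaked on this axis.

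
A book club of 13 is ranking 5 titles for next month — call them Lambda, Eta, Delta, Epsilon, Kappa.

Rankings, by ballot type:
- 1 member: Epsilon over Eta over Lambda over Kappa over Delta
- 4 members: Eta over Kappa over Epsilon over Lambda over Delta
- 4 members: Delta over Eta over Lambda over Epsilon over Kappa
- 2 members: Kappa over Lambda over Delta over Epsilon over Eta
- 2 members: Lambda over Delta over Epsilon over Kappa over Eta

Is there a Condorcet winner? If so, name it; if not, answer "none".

none

Check each pair by majority over 13 ballots:
Lambda vs Eta: 4 to 9, Eta.
Lambda vs Delta: 9 to 4, Lambda.
Lambda vs Epsilon: 4+2+2 = 8 for Lambda, 5 for Epsilon — Lambda by 8–5.
Lambda vs Kappa: 7 to 6, Lambda.
Eta vs Delta: 1+4 = 5 for Eta, 8 for Delta — Delta by 8–5.
Eta vs Epsilon: Eta is ranked higher on 4+4 = 8 ballots, Epsilon on 5. Eta wins 8–5.
Eta vs Kappa: 9 to 4, Eta.
Delta vs Epsilon: Delta preferred on 4+2+2 = 8 ballots; Delta wins 8–5.
Delta vs Kappa: Delta preferred on 4+2 = 6 ballots; Kappa wins 7–6.
Epsilon vs Kappa: 1+4+2 = 7 for Epsilon, 6 for Kappa — Epsilon by 7–6.
No book is unbeaten: Lambda loses to Eta; Eta loses to Delta; Delta loses to Lambda; Epsilon loses to Lambda; Kappa loses to Lambda. In particular Lambda beats Delta beats Eta beats Lambda is a majority cycle — no Condorcet winner exists.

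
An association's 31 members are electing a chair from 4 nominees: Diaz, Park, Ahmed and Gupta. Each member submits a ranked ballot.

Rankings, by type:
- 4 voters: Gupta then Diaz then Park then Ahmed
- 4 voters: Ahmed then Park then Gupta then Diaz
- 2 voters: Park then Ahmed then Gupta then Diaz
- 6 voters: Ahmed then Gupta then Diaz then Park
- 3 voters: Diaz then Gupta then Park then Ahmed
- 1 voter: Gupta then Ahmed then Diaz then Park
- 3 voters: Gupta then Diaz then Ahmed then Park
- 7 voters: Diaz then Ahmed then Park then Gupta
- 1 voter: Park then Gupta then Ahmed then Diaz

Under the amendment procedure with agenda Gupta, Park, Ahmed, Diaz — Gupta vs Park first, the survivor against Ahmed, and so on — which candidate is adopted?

Diaz

Round 1: Gupta vs Park — 17–14, Gupta advances.
Round 2: Gupta vs Ahmed — 12–19, Ahmed advances.
Round 3: Ahmed vs Diaz — 14–17, Diaz advances.
Diaz survives the agenda.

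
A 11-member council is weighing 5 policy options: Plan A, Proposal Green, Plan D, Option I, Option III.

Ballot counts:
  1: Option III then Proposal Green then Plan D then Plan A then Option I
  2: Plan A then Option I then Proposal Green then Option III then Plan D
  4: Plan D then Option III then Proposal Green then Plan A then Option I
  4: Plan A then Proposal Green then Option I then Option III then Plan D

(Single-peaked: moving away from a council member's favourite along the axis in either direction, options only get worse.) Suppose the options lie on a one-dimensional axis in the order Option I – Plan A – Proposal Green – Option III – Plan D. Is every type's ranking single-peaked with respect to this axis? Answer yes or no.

Axis positions: Option I=1, Plan A=2, Proposal Green=3, Option III=4, Plan D=5.
Type 1 (peak Option III at position 4): ranking walks positions 4-3-5-2-1, expanding outward from the peak — single-peaked.
Type 2 (peak Plan A at position 2): ranking walks positions 2-1-3-4-5, expanding outward from the peak — single-peaked.
Type 3 (peak Plan D at position 5): ranking walks positions 5-4-3-2-1, expanding outward from the peak — single-peaked.
Type 4 (peak Plan A at position 2): ranking walks positions 2-3-1-4-5, expanding outward from the peak — single-peaked.
Every ranking is single-peaked on this axis.

yes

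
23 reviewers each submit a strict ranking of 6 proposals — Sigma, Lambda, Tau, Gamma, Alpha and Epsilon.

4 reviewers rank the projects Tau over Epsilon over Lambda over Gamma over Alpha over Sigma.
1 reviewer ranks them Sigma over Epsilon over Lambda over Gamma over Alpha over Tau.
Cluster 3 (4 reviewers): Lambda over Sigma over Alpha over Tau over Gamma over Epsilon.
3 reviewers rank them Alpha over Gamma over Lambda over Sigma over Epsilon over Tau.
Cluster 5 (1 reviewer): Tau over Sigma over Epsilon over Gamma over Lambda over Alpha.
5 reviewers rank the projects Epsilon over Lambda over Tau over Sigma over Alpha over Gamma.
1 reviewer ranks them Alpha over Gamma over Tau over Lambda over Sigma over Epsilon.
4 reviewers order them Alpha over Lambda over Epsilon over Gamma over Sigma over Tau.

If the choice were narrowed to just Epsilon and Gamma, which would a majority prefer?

Ballots ranking Epsilon above Gamma: 4 + 1 + 1 + 5 + 4 = 15.
Ballots ranking Gamma above Epsilon: 23 − 15 = 8.
Epsilon wins the head-to-head 15–8.

Epsilon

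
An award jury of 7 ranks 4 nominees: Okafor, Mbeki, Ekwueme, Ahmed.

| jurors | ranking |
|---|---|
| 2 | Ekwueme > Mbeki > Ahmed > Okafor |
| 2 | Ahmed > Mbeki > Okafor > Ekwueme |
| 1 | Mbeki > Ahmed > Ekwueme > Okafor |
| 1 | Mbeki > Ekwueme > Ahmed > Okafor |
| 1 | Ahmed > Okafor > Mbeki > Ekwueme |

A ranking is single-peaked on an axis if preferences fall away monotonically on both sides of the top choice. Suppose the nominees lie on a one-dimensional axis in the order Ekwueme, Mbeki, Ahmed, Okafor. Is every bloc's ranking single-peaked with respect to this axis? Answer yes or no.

Axis positions: Ekwueme=1, Mbeki=2, Ahmed=3, Okafor=4.
Bloc 1 (peak Ekwueme at position 1): ranking walks positions 1-2-3-4, expanding outward from the peak — single-peaked.
Bloc 2 (peak Ahmed at position 3): ranking walks positions 3-2-4-1, expanding outward from the peak — single-peaked.
Bloc 3 (peak Mbeki at position 2): ranking walks positions 2-3-1-4, expanding outward from the peak — single-peaked.
Bloc 4 (peak Mbeki at position 2): ranking walks positions 2-1-3-4, expanding outward from the peak — single-peaked.
Bloc 5 (peak Ahmed at position 3): ranking walks positions 3-4-2-1, expanding outward from the peak — single-peaked.
Every ranking is single-peaked on this axis.

yes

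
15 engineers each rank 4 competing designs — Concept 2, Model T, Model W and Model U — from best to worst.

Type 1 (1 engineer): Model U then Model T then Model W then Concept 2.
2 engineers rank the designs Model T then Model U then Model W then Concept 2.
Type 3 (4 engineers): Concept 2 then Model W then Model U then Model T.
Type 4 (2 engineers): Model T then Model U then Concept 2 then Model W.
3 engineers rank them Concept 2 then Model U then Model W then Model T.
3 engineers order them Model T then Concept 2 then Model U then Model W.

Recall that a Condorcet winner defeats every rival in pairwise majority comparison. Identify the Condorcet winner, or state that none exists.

none

Head-to-head results (15 engineers):
Concept 2 vs Model T: Model T wins 8–7.
Concept 2 vs Model W: Concept 2 wins 12–3.
Concept 2 vs Model U: Concept 2, 10–5.
Model T vs Model W: Model T wins 8–7.
Model T vs Model U: Model U wins 8–7.
Model W–Model U: Model U 11–4.
Each design drops at least one matchup (Concept 2 loses to Model T; Model T loses to Model U; Model W loses to Concept 2; Model U loses to Concept 2); the cycle Concept 2 beats Model U beats Model T beats Concept 2 rules out a Condorcet winner.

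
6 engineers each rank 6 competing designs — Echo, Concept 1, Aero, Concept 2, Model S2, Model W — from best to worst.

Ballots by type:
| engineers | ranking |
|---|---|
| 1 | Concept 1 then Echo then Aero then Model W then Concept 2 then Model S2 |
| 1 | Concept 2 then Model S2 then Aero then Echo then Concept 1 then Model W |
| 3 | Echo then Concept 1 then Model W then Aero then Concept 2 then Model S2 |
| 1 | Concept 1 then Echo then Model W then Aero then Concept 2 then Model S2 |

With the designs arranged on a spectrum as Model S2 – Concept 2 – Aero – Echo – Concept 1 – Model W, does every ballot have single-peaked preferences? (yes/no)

yes

Axis positions: Model S2=1, Concept 2=2, Aero=3, Echo=4, Concept 1=5, Model W=6.
Type 1 (peak Concept 1 at position 5): ranking walks positions 5-4-3-6-2-1, expanding outward from the peak — single-peaked.
Type 2 (peak Concept 2 at position 2): ranking walks positions 2-1-3-4-5-6, expanding outward from the peak — single-peaked.
Type 3 (peak Echo at position 4): ranking walks positions 4-5-6-3-2-1, expanding outward from the peak — single-peaked.
Type 4 (peak Concept 1 at position 5): ranking walks positions 5-4-6-3-2-1, expanding outward from the peak — single-peaked.
Every ranking is single-peaked on this axis.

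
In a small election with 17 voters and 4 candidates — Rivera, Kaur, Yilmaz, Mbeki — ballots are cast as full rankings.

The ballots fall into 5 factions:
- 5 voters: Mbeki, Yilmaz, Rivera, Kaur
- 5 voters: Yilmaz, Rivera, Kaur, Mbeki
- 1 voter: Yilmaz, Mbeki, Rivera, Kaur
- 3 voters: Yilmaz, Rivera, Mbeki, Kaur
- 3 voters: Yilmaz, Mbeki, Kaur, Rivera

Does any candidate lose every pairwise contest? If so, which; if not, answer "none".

Head-to-head results (17 voters):
Rivera vs Kaur: Rivera is ranked higher on 5+5+1+3 = 14 ballots, Kaur on 3. Rivera wins 14–3.
Rivera vs Yilmaz: 0 for Rivera, 17 for Yilmaz — Yilmaz by 17–0.
Rivera vs Mbeki: 8 to 9, Mbeki.
Kaur vs Yilmaz: 0 to 17, Yilmaz.
Kaur vs Mbeki: Kaur preferred on 5 ballots; Mbeki wins 12–5.
Yilmaz vs Mbeki: Yilmaz wins 12–5.
Only Kaur has no wins; Kaur is the Condorcet loser.

Kaur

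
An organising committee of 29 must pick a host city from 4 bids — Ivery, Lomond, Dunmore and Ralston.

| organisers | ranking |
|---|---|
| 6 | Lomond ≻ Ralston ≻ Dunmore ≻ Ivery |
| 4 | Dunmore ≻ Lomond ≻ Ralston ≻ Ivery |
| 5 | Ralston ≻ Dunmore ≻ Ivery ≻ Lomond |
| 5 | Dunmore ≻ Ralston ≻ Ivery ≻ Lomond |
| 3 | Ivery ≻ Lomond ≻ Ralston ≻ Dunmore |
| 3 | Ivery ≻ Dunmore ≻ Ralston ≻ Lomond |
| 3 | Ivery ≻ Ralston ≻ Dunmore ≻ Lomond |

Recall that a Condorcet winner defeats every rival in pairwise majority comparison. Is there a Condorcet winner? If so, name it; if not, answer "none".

Ralston

Check each pair by majority over 29 ballots:
Ivery vs Lomond: 5+5+3+3+3 = 19 for Ivery, 10 for Lomond — Ivery by 19–10.
Ivery–Dunmore: Dunmore 20–9.
Ivery–Ralston: Ralston 20–9.
Lomond vs Dunmore: Lomond preferred on 6+3 = 9 ballots; Dunmore wins 20–9.
Lomond vs Ralston: 6+4+3 = 13 for Lomond, 16 for Ralston — Ralston by 16–13.
Dunmore vs Ralston: Dunmore preferred on 4+5+3 = 12 ballots; Ralston wins 17–12.
Ralston defeats every rival head-to-head and is the Condorcet winner.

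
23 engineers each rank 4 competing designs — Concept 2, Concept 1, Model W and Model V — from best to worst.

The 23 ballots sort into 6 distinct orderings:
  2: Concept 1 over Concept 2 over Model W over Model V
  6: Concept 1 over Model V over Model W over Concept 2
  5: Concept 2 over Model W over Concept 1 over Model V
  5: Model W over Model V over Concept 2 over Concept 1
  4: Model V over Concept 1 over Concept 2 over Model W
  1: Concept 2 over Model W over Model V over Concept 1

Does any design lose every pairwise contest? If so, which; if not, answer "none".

Pairwise majorities:
Concept 2 vs Concept 1: 11 to 12, Concept 1.
Concept 2 vs Model W: 2+5+4+1 = 12 for Concept 2, 11 for Model W — Concept 2 by 12–11.
Concept 2 vs Model V: Concept 2 preferred on 2+5+1 = 8 ballots; Model V wins 15–8.
Concept 1 vs Model W: Concept 1 wins 12–11.
Concept 1 vs Model V: 13 to 10, Concept 1.
Model W–Model V: Model W 13–10.
No design is winless: Concept 2 beats Model W; Concept 1 beats Concept 2; Model W beats Model V; Model V beats Concept 2. There is no Condorcet loser.

none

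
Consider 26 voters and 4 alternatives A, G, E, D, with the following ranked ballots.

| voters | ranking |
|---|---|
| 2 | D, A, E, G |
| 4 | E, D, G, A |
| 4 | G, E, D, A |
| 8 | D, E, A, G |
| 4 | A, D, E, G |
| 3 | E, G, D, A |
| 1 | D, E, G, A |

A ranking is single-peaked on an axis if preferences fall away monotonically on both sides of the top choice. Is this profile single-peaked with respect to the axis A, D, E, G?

yes

Axis positions: A=1, D=2, E=3, G=4.
Cluster 1 (peak D at position 2): ranking walks positions 2-1-3-4, expanding outward from the peak — single-peaked.
Cluster 2 (peak E at position 3): ranking walks positions 3-2-4-1, expanding outward from the peak — single-peaked.
Cluster 3 (peak G at position 4): ranking walks positions 4-3-2-1, expanding outward from the peak — single-peaked.
Cluster 4 (peak D at position 2): ranking walks positions 2-3-1-4, expanding outward from the peak — single-peaked.
Cluster 5 (peak A at position 1): ranking walks positions 1-2-3-4, expanding outward from the peak — single-peaked.
Cluster 6 (peak E at position 3): ranking walks positions 3-4-2-1, expanding outward from the peak — single-peaked.
Cluster 7 (peak D at position 2): ranking walks positions 2-3-4-1, expanding outward from the peak — single-peaked.
Every ranking is single-peaked on this axis.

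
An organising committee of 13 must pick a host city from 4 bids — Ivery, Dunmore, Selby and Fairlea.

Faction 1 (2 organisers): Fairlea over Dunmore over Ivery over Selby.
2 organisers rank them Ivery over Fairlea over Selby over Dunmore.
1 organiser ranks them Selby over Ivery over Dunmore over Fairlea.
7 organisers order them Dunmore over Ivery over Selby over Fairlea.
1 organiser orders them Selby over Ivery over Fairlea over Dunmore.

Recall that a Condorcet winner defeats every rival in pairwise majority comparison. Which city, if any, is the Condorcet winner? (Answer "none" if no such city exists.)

Dunmore

Head-to-head results (13 organisers):
Ivery vs Dunmore: Dunmore wins 9–4.
Ivery vs Selby: Ivery wins 11–2.
Ivery vs Fairlea: Ivery, 11–2.
Dunmore–Selby: Dunmore 9–4.
Dunmore vs Fairlea: Dunmore wins 8–5.
Selby–Fairlea: Selby 9–4.
Dunmore beats each of Ivery, Selby, Fairlea — Dunmore is the Condorcet winner.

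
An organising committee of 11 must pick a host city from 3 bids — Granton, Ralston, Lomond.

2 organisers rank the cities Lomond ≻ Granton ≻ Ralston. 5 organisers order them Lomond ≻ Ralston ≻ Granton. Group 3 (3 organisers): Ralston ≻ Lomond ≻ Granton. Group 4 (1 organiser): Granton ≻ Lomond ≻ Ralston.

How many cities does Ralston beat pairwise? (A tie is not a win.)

1

Ralston against each rival (11 organisers):
Ralston vs Granton: 8 to 3, Ralston.
Ralston–Lomond: Lomond 8–3.
Ralston beats Granton; loses to Lomond — 1 pairwise win.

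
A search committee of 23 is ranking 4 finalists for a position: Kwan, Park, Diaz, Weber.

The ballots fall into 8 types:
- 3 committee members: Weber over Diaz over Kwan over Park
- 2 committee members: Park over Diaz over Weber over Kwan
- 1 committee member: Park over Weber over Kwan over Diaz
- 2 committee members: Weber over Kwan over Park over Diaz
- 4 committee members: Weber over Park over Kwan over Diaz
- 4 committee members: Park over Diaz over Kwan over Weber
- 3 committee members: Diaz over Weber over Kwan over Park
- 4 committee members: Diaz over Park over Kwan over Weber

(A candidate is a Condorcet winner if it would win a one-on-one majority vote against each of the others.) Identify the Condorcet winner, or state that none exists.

none

Pairwise majorities:
Kwan vs Park: Park wins 15–8.
Kwan vs Diaz: Diaz wins 16–7.
Kwan–Weber: Weber 15–8.
Park vs Diaz: Park, 13–10.
Park vs Weber: Weber, 12–11.
Diaz vs Weber: Diaz, 13–10.
Each candidate drops at least one matchup (Kwan loses to Park; Park loses to Weber; Diaz loses to Park; Weber loses to Diaz); the cycle Park beats Diaz beats Weber beats Park rules out a Condorcet winner.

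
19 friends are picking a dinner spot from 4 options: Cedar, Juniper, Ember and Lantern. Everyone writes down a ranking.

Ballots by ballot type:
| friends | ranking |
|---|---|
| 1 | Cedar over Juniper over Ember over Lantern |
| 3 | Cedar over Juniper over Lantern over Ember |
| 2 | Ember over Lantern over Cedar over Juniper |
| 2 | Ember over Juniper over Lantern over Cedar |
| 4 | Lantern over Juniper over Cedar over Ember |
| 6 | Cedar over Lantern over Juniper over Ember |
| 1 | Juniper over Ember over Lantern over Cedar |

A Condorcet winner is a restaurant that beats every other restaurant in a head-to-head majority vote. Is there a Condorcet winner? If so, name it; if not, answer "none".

Head-to-head results (19 friends):
Cedar vs Juniper: Cedar wins 12–7.
Cedar–Ember: Cedar 14–5.
Cedar vs Lantern: Cedar, 10–9.
Juniper vs Ember: Juniper preferred on 1+3+4+6+1 = 15 ballots; Juniper wins 15–4.
Juniper vs Lantern: Juniper is ranked higher on 1+3+2+1 = 7 ballots, Lantern on 12. Lantern wins 12–7.
Ember vs Lantern: 1+2+2+1 = 6 for Ember, 13 for Lantern — Lantern by 13–6.
Only Cedar has no losses; Cedar is the Condorcet winner.

Cedar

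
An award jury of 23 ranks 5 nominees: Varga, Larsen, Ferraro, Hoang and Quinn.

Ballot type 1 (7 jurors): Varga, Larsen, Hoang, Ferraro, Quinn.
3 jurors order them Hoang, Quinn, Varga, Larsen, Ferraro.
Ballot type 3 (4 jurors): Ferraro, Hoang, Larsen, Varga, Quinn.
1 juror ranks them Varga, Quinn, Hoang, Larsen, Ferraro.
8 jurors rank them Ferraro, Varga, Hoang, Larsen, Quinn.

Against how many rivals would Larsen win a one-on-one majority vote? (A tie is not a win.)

1

Larsen against each rival (23 jurors):
Larsen vs Varga: 4 for Larsen, 19 for Varga — Varga by 19–4.
Larsen–Ferraro: Ferraro 12–11.
Larsen vs Hoang: Larsen preferred on 7 ballots; Hoang wins 16–7.
Larsen–Quinn: Larsen 19–4.
Larsen beats Quinn; loses to Varga, Ferraro, Hoang — 1 pairwise win.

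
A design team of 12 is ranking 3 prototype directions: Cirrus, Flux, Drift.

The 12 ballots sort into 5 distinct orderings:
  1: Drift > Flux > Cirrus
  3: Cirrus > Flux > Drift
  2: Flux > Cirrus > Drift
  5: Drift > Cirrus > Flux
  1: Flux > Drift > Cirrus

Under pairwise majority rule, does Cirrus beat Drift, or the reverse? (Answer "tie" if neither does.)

Ballots ranking Cirrus above Drift: 3 + 2 = 5.
Ballots ranking Drift above Cirrus: 12 − 5 = 7.
Drift wins the head-to-head 7–5.

Drift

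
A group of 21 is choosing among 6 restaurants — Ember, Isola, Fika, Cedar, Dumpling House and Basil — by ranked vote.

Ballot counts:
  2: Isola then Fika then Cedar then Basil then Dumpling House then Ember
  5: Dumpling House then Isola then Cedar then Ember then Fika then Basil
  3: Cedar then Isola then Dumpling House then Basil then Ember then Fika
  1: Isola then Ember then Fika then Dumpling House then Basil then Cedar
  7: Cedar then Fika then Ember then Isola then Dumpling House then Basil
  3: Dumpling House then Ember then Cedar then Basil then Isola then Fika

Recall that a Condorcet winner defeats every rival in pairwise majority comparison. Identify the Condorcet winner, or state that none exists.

Cedar

Head-to-head results (21 friends):
Ember–Isola: Isola 11–10.
Ember vs Fika: Ember wins 12–9.
Ember–Cedar: Cedar 17–4.
Ember–Dumpling House: Dumpling House 13–8.
Ember–Basil: Ember 16–5.
Isola vs Fika: Isola wins 14–7.
Isola–Cedar: Cedar 13–8.
Isola vs Dumpling House: Isola wins 13–8.
Isola vs Basil: Isola wins 18–3.
Fika vs Cedar: Cedar, 18–3.
Fika–Dumpling House: Dumpling House 11–10.
Fika–Basil: Fika 15–6.
Cedar vs Dumpling House: Cedar wins 12–9.
Cedar vs Basil: Cedar, 20–1.
Dumpling House vs Basil: Dumpling House, 19–2.
Cedar defeats every rival head-to-head and is the Condorcet winner.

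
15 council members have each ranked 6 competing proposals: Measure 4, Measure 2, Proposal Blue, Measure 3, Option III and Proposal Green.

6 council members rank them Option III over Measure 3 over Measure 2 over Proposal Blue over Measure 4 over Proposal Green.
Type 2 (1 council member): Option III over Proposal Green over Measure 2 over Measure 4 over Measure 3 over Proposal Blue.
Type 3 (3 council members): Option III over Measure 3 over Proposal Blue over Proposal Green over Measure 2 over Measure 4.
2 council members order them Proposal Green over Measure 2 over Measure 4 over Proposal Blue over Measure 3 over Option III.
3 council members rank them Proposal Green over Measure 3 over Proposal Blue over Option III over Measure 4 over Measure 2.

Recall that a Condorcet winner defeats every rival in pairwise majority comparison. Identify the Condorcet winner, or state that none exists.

Check each pair by majority over 15 ballots:
Measure 4 vs Measure 2: Measure 4 preferred on 3 ballots; Measure 2 wins 12–3.
Measure 4 vs Proposal Blue: 1+2 = 3 for Measure 4, 12 for Proposal Blue — Proposal Blue by 12–3.
Measure 4 vs Measure 3: 3 to 12, Measure 3.
Measure 4–Option III: Option III 13–2.
Measure 4 vs Proposal Green: Measure 4 preferred on 6 ballots; Proposal Green wins 9–6.
Measure 2 vs Proposal Blue: Measure 2 wins 9–6.
Measure 2 vs Measure 3: Measure 2 preferred on 1+2 = 3 ballots; Measure 3 wins 12–3.
Measure 2 vs Option III: Option III wins 13–2.
Measure 2 vs Proposal Green: Proposal Green, 9–6.
Proposal Blue–Measure 3: Measure 3 13–2.
Proposal Blue vs Option III: 5 to 10, Option III.
Proposal Blue vs Proposal Green: Proposal Blue wins 9–6.
Measure 3 vs Option III: Measure 3 preferred on 2+3 = 5 ballots; Option III wins 10–5.
Measure 3 vs Proposal Green: 6+3 = 9 for Measure 3, 6 for Proposal Green — Measure 3 by 9–6.
Option III vs Proposal Green: Option III wins 10–5.
Only Option III has no losses; Option III is the Condorcet winner.

Option III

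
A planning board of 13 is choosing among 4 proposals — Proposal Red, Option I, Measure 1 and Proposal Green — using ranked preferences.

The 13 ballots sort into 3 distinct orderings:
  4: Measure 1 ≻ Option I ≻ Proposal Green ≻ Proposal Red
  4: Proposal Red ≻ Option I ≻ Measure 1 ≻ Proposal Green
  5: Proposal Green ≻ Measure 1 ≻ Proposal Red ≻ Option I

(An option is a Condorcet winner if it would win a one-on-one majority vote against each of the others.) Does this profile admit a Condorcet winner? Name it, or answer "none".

Check each pair by majority over 13 ballots:
Proposal Red vs Option I: Proposal Red is ranked higher on 4+5 = 9 ballots, Option I on 4. Proposal Red wins 9–4.
Proposal Red–Measure 1: Measure 1 9–4.
Proposal Red vs Proposal Green: Proposal Green wins 9–4.
Option I vs Measure 1: Measure 1 wins 9–4.
Option I vs Proposal Green: 8 to 5, Option I.
Measure 1 vs Proposal Green: 8 to 5, Measure 1.
Measure 1 beats each of Proposal Red, Option I, Proposal Green — Measure 1 is the Condorcet winner.

Measure 1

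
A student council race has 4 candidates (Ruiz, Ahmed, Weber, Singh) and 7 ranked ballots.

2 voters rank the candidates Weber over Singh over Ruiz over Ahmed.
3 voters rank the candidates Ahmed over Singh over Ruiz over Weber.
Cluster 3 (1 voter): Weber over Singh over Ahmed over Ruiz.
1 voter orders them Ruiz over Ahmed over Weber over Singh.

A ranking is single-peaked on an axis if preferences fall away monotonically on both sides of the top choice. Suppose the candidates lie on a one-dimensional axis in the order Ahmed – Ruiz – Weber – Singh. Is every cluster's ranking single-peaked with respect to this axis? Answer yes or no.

Axis positions: Ahmed=1, Ruiz=2, Weber=3, Singh=4.
Cluster 1 (peak Weber at position 3): ranking walks positions 3-4-2-1, expanding outward from the peak — single-peaked.
Cluster 2: ranking walks positions 1-4-2-3; Singh is ranked above Ruiz even though Ruiz lies between Singh and the peak Ahmed on the axis — preferences dip and rise again. Not single-peaked.
Cluster 3: ranking walks positions 3-4-1-2; Ahmed is ranked above Ruiz even though Ruiz lies between Ahmed and the peak Weber on the axis — preferences dip and rise again. Not single-peaked.
Cluster 4 (peak Ruiz at position 2): ranking walks positions 2-1-3-4, expanding outward from the peak — single-peaked.
Cluster 2 violates single-peakedness, so the profile is not single-peaked on this axis.

no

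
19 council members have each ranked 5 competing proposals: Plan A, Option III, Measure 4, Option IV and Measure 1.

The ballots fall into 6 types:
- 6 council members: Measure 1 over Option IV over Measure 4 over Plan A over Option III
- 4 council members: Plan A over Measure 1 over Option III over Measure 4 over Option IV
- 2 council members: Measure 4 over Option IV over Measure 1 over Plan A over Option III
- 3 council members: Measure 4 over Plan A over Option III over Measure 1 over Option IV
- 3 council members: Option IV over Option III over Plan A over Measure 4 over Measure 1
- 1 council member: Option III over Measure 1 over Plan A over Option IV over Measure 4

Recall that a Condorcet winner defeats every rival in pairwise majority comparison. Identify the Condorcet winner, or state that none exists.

none

Head-to-head results (19 council members):
Plan A vs Option III: Plan A preferred on 6+4+2+3 = 15 ballots; Plan A wins 15–4.
Plan A vs Measure 4: 8 to 11, Measure 4.
Plan A vs Option IV: Plan A preferred on 4+3+1 = 8 ballots; Option IV wins 11–8.
Plan A vs Measure 1: 4+3+3 = 10 for Plan A, 9 for Measure 1 — Plan A by 10–9.
Option III vs Measure 4: Option III is ranked higher on 4+3+1 = 8 ballots, Measure 4 on 11. Measure 4 wins 11–8.
Option III vs Option IV: 4+3+1 = 8 for Option III, 11 for Option IV — Option IV by 11–8.
Option III vs Measure 1: 3+3+1 = 7 for Option III, 12 for Measure 1 — Measure 1 by 12–7.
Measure 4 vs Option IV: Measure 4 is ranked higher on 4+2+3 = 9 ballots, Option IV on 10. Option IV wins 10–9.
Measure 4 vs Measure 1: 2+3+3 = 8 for Measure 4, 11 for Measure 1 — Measure 1 by 11–8.
Option IV vs Measure 1: Option IV is ranked higher on 2+3 = 5 ballots, Measure 1 on 14. Measure 1 wins 14–5.
Every option loses at least once (Plan A loses to Measure 4; Option III loses to Plan A; Measure 4 loses to Option IV; Option IV loses to Measure 1; Measure 1 loses to Plan A). The majority relation contains the cycle Plan A beats Measure 1 beats Measure 4 beats Plan A, so there is no Condorcet winner.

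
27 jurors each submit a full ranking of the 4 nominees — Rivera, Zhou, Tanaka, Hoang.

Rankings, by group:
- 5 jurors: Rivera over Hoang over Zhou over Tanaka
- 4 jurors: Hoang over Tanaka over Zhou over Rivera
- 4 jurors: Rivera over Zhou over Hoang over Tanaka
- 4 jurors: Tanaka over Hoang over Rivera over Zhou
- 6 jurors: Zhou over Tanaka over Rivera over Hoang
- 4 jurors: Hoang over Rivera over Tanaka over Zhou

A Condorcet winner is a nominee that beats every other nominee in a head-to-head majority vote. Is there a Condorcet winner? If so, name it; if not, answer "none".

Check each pair by majority over 27 ballots:
Rivera vs Zhou: 17 to 10, Rivera.
Rivera vs Tanaka: 13 to 14, Tanaka.
Rivera vs Hoang: 15 to 12, Rivera.
Zhou vs Tanaka: Zhou preferred on 5+4+6 = 15 ballots; Zhou wins 15–12.
Zhou vs Hoang: 10 to 17, Hoang.
Tanaka vs Hoang: 10 to 17, Hoang.
No nominee is unbeaten: Rivera loses to Tanaka; Zhou loses to Rivera; Tanaka loses to Zhou; Hoang loses to Rivera. In particular Rivera > Zhou > Tanaka > Rivera is a majority cycle — no Condorcet winner exists.

none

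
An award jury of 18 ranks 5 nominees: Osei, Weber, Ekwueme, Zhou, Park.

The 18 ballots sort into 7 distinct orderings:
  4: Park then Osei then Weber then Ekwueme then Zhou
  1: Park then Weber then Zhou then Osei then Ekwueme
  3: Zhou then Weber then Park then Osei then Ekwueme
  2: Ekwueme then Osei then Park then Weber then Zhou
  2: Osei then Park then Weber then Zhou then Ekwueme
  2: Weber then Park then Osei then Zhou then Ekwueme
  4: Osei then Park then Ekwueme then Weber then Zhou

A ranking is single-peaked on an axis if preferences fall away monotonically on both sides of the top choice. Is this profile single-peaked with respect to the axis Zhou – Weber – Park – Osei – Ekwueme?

Axis positions: Zhou=1, Weber=2, Park=3, Osei=4, Ekwueme=5.
Group 1 (peak Park at position 3): ranking walks positions 3-4-2-5-1, expanding outward from the peak — single-peaked.
Group 2 (peak Park at position 3): ranking walks positions 3-2-1-4-5, expanding outward from the peak — single-peaked.
Group 3 (peak Zhou at position 1): ranking walks positions 1-2-3-4-5, expanding outward from the peak — single-peaked.
Group 4 (peak Ekwueme at position 5): ranking walks positions 5-4-3-2-1, expanding outward from the peak — single-peaked.
Group 5 (peak Osei at position 4): ranking walks positions 4-3-2-1-5, expanding outward from the peak — single-peaked.
Group 6 (peak Weber at position 2): ranking walks positions 2-3-4-1-5, expanding outward from the peak — single-peaked.
Group 7 (peak Osei at position 4): ranking walks positions 4-3-5-2-1, expanding outward from the peak — single-peaked.
Every ranking is single-peaked on this axis.

yes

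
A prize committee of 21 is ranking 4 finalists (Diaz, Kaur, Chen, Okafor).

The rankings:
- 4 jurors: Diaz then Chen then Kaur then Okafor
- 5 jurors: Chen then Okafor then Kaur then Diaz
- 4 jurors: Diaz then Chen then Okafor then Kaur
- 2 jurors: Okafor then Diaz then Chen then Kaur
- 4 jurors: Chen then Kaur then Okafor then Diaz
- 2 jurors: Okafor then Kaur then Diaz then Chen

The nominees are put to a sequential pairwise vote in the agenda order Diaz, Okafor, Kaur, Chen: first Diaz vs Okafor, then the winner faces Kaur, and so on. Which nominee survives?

Chen

Round 1: Diaz vs Okafor — 8–13, Okafor advances.
Round 2: Okafor vs Kaur — 13–8, Okafor advances.
Round 3: Okafor vs Chen — 4–17, Chen advances.
Chen survives the agenda.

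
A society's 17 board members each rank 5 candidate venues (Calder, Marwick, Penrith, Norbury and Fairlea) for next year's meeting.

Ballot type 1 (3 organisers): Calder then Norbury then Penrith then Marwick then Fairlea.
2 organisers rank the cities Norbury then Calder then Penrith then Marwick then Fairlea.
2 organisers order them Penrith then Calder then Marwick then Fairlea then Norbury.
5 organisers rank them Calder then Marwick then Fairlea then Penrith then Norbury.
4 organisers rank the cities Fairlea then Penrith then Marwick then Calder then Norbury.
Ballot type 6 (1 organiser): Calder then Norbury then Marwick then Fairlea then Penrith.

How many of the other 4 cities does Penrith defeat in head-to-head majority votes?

2

Penrith against each rival (17 organisers):
Penrith vs Calder: Calder, 11–6.
Penrith vs Marwick: Penrith is ranked higher on 3+2+2+4 = 11 ballots, Marwick on 6. Penrith wins 11–6.
Penrith vs Norbury: Penrith is ranked higher on 2+5+4 = 11 ballots, Norbury on 6. Penrith wins 11–6.
Penrith vs Fairlea: 3+2+2 = 7 for Penrith, 10 for Fairlea — Fairlea by 10–7.
Penrith beats Marwick, Norbury; loses to Calder, Fairlea — 2 pairwise wins.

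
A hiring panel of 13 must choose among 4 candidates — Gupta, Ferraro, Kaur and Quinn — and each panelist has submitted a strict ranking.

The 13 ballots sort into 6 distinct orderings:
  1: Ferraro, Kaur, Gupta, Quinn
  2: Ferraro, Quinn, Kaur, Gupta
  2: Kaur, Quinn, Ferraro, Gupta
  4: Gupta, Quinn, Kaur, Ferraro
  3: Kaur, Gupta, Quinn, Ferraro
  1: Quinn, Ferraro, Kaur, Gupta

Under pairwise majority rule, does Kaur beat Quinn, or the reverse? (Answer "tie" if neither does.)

Ballots ranking Kaur above Quinn: 1 + 2 + 3 = 6.
Ballots ranking Quinn above Kaur: 13 − 6 = 7.
Quinn wins the head-to-head 7–6.

Quinn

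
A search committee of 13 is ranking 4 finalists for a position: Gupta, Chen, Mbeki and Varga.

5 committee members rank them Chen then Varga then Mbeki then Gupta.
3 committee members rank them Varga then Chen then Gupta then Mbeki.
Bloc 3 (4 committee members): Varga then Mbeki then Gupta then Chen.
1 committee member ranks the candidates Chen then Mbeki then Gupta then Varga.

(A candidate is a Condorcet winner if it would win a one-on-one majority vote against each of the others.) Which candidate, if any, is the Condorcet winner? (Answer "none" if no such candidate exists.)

Varga

Head-to-head results (13 committee members):
Gupta vs Chen: Chen wins 9–4.
Gupta vs Mbeki: Gupta preferred on 3 ballots; Mbeki wins 10–3.
Gupta vs Varga: Varga, 12–1.
Chen–Mbeki: Chen 9–4.
Chen vs Varga: 5+1 = 6 for Chen, 7 for Varga — Varga by 7–6.
Mbeki vs Varga: Varga, 12–1.
Varga beats each of Gupta, Chen, Mbeki — Varga is the Condorcet winner.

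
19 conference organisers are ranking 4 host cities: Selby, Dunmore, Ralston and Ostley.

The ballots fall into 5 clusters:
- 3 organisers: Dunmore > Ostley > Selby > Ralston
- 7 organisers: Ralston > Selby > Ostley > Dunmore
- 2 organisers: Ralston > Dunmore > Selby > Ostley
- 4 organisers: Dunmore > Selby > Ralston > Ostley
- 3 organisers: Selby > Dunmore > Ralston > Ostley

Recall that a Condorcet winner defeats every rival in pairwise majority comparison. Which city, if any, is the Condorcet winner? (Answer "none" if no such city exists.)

Check each pair by majority over 19 ballots:
Selby vs Dunmore: Selby preferred on 7+3 = 10 ballots; Selby wins 10–9.
Selby vs Ralston: Selby, 10–9.
Selby vs Ostley: Selby preferred on 7+2+4+3 = 16 ballots; Selby wins 16–3.
Dunmore vs Ralston: Dunmore, 10–9.
Dunmore vs Ostley: 3+2+4+3 = 12 for Dunmore, 7 for Ostley — Dunmore by 12–7.
Ralston vs Ostley: Ralston preferred on 7+2+4+3 = 16 ballots; Ralston wins 16–3.
Only Selby has no losses; Selby is the Condorcet winner.

Selby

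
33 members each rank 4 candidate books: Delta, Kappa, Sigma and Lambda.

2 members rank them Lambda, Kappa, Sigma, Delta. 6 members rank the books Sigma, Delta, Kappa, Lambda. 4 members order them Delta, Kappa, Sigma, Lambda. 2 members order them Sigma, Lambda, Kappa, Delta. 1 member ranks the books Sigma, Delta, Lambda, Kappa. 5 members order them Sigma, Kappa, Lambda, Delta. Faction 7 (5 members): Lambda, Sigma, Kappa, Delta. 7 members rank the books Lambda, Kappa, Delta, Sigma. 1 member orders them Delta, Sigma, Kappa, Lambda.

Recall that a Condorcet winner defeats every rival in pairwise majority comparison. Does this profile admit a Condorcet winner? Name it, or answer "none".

Check each pair by majority over 33 ballots:
Delta vs Kappa: Delta preferred on 6+4+1+1 = 12 ballots; Kappa wins 21–12.
Delta vs Sigma: Delta preferred on 4+7+1 = 12 ballots; Sigma wins 21–12.
Delta vs Lambda: 12 to 21, Lambda.
Kappa vs Sigma: Kappa is ranked higher on 2+4+7 = 13 ballots, Sigma on 20. Sigma wins 20–13.
Kappa vs Lambda: 16 to 17, Lambda.
Sigma vs Lambda: 19 to 14, Sigma.
Sigma beats each of Delta, Kappa, Lambda — Sigma is the Condorcet winner.

Sigma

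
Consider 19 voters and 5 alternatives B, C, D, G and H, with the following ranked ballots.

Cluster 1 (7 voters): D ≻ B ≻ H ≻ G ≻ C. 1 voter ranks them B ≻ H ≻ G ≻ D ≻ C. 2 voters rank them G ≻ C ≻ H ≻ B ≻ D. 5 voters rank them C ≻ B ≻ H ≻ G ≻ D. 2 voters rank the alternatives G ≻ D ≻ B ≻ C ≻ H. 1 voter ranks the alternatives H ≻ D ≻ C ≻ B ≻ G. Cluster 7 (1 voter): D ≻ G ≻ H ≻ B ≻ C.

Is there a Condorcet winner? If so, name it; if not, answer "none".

none

Check each pair by majority over 19 ballots:
B vs C: B is ranked higher on 7+1+2+1 = 11 ballots, C on 8. B wins 11–8.
B vs D: B is ranked higher on 1+2+5 = 8 ballots, D on 11. D wins 11–8.
B vs G: 14 to 5, B.
B vs H: 15 to 4, B.
C vs D: D, 12–7.
C vs G: G, 13–6.
C vs H: 9 to 10, H.
D vs G: G wins 10–9.
D vs H: D wins 10–9.
G vs H: G is ranked higher on 2+2+1 = 5 ballots, H on 14. H wins 14–5.
Each alternative drops at least one matchup (B loses to D; C loses to B; D loses to G; G loses to B; H loses to B); the cycle B beats G beats D beats B rules out a Condorcet winner.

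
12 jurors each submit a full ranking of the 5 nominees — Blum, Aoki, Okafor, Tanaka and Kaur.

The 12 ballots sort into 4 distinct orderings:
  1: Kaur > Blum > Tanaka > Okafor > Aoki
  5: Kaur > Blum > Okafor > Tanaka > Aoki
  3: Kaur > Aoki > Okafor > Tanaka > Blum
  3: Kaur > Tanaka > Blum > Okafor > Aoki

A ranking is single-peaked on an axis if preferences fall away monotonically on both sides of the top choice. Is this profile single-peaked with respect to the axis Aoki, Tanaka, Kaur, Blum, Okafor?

Axis positions: Aoki=1, Tanaka=2, Kaur=3, Blum=4, Okafor=5.
Ballot type 1 (peak Kaur at position 3): ranking walks positions 3-4-2-5-1, expanding outward from the peak — single-peaked.
Ballot type 2 (peak Kaur at position 3): ranking walks positions 3-4-5-2-1, expanding outward from the peak — single-peaked.
Ballot type 3: ranking walks positions 3-1-5-2-4; Aoki is ranked above Tanaka even though Tanaka lies between Aoki and the peak Kaur on the axis — preferences dip and rise again. Not single-peaked.
Ballot type 4 (peak Kaur at position 3): ranking walks positions 3-2-4-5-1, expanding outward from the peak — single-peaked.
Ballot type 3 violates single-peakedness, so the profile is not single-peaked on this axis.

no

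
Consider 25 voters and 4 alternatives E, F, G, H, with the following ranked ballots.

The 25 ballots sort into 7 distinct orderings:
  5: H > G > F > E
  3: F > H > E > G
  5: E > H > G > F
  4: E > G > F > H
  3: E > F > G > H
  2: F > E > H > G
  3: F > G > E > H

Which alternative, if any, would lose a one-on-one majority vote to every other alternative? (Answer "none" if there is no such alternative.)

Pairwise majorities:
E vs F: 5+4+3 = 12 for E, 13 for F — F by 13–12.
E vs G: E, 17–8.
E vs H: E, 17–8.
F vs G: 3+3+2+3 = 11 for F, 14 for G — G by 14–11.
F–H: F 15–10.
G vs H: G is ranked higher on 4+3+3 = 10 ballots, H on 15. H wins 15–10.
Each alternative has at least one pairwise win (E beats G; F beats E; G beats F; H beats G) — no Condorcet loser.

none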